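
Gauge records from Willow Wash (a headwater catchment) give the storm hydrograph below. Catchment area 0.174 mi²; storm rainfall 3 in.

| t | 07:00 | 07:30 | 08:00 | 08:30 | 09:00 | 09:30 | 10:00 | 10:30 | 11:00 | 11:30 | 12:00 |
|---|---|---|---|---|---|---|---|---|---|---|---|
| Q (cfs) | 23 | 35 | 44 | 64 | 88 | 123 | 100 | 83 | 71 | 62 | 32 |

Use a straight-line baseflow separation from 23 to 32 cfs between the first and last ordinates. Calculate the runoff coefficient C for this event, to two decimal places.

ΣQ_DR = 422.5 cfs; V = ΣQ_DR·Δt = 7.605 × 10^5 ft³.
Runoff depth d = V / A = 1.881 in.
C = d / P = 1.881 / 3 = 0.63.

C ≈ 0.63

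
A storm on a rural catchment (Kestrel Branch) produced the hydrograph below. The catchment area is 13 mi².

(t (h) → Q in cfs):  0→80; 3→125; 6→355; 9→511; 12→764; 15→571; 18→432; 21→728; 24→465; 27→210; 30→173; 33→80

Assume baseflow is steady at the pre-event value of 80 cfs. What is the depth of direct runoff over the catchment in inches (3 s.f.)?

Direct runoff: 0.0, 45.0, 275.0, 431.0, 684.0, 491.0, 352.0, 648.0, 385.0, 130.0, 93.0, 0.0 cfs; ΣQ_DR = 3534 cfs.
V = ΣQ_DR · Δt = 3534 × 10800 s = 3.817 × 10^7 ft³.
Over A = 13 mi², depth = V / A = 1.26 in.

d ≈ 1.26 in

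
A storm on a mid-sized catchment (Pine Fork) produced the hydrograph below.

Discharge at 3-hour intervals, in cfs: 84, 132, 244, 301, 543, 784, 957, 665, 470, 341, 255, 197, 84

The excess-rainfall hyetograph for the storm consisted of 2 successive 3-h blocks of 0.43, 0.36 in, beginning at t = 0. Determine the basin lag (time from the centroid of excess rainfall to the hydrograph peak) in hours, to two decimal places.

t_L ≈ 15.13 h

Centroid of excess rainfall: t_c = Σ P_i·t̄_i / ΣP_i = 2.8671 h (block centres at 1.5, 4.5 h).
Hydrograph peak occurs at t = 18 h, so basin lag t_L = 18 − 2.8671 = 15.13 h.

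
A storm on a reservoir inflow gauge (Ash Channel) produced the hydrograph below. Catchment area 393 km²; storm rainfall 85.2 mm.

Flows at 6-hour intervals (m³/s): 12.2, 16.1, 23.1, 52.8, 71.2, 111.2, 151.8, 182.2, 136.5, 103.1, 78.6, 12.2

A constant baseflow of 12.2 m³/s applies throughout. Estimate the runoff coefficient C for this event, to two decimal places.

ΣQ_DR = 804.6 m³/s; V = ΣQ_DR·Δt = 1.738 × 10^7 m³.
Runoff depth d = V / A = 44.22 mm.
C = d / P = 44.22 / 85.2 = 0.52.

C ≈ 0.52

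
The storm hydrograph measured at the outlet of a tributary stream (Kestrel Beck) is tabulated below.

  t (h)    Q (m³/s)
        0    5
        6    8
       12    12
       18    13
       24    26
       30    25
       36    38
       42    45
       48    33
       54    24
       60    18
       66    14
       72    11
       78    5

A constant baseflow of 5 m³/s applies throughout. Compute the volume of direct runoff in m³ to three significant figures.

V ≈ 4.47 × 10^6 m³

Direct-runoff ordinates (Q − Q_b): 0.0, 3.0, 7.0, 8.0, 21.0, 20.0, 33.0, 40.0, 28.0, 19.0, 13.0, 9.0, 6.0, 0.0 m³/s.
ΣQ_DR = 207.0 m³/s.
With Δt = 6 h = 21600 s, V = ΣQ_DR · Δt = 207.0 × 21600 = 4.47 × 10^6 m³.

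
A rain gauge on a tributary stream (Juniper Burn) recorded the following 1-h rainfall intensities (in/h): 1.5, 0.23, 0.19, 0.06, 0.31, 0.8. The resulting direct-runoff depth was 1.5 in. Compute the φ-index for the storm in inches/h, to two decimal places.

φ ≈ 0.40 in/h

Only the 2 blocks with intensity above φ contribute runoff: 1.5, 0.8 in/h.
Σ(I−φ)·Δt = d  ⇒  (1.5+0.8 − 2φ)·1 = 1.5
φ = (2.300 − 1.5/1) / 2 = 0.40 in/h.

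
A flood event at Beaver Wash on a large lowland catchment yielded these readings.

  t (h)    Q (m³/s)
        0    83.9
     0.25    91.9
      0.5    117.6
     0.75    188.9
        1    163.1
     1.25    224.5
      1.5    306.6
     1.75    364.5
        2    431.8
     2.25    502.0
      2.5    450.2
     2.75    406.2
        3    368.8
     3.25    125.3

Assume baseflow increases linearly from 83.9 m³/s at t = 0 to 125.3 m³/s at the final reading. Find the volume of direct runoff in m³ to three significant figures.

V ≈ 2.12 × 10^6 m³

Direct-runoff ordinates (Q − Q_b): 0.00, 4.82, 27.33, 95.45, 66.46, 124.68, 203.59, 258.31, 322.42, 389.44, 334.45, 287.27, 246.68, 0.00 m³/s.
ΣQ_DR = 2361 m³/s.
With Δt = 0.25 h = 900 s, V = ΣQ_DR · Δt = 2361 × 900 = 2.12 × 10^6 m³.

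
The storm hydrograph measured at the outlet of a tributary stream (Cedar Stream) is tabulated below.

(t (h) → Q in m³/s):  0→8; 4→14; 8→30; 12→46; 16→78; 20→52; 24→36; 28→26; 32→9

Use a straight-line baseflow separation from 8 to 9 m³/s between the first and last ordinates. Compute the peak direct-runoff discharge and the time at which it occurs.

Subtracting baseflow gives direct-runoff ordinates: 0.00, 5.88, 21.75, 37.62, 69.50, 43.38, 27.25, 17.12, 0.00 m³/s.
The maximum is 69.50 m³/s, occurring at the reading for t = 16 h.

Q_p = 69.50 m³/s at t = 16 h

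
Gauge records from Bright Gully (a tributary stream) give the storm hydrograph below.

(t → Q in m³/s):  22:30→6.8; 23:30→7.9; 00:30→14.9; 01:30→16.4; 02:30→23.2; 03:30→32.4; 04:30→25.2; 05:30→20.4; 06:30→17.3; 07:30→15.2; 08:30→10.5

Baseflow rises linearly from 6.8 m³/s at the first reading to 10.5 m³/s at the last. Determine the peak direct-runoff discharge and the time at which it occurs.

Subtracting baseflow gives direct-runoff ordinates: 0.00, 0.73, 7.36, 8.49, 14.92, 23.75, 16.18, 11.01, 7.54, 5.07, 0.00 m³/s.
The maximum is 23.75 m³/s, occurring at the reading for t = 03:30.

Q_p = 23.75 m³/s at t = 03:30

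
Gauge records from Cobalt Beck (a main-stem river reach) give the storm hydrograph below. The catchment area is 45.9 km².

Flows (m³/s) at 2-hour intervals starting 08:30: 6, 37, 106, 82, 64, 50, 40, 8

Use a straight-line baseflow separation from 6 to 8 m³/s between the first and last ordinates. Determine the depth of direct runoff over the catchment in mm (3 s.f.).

Direct runoff: 0.00, 30.71, 99.43, 75.14, 56.86, 42.57, 32.29, 0.00 m³/s; ΣQ_DR = 337.0 m³/s.
V = ΣQ_DR · Δt = 337.0 × 7200 s = 2.426 × 10^6 m³.
Over A = 45.9 km², depth = V / A = 52.9 mm.

d ≈ 52.9 mm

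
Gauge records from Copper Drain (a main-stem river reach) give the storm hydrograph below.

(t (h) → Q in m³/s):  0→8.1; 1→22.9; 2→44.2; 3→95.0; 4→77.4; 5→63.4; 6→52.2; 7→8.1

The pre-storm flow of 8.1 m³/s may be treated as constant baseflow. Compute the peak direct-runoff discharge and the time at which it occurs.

Subtracting baseflow gives direct-runoff ordinates: 0.0, 14.8, 36.1, 86.9, 69.3, 55.3, 44.1, 0.0 m³/s.
The maximum is 86.9 m³/s, occurring at the reading for t = 3 h.

Q_p = 86.9 m³/s at t = 3 h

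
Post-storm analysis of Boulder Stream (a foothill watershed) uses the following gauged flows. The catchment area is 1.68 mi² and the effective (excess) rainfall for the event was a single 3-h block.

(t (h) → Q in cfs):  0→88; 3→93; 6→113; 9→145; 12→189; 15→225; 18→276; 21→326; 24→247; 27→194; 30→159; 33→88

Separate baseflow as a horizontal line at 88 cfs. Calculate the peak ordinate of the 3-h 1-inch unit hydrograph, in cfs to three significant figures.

Direct runoff: 0.0, 5.0, 25.0, 57.0, 101.0, 137.0, 188.0, 238.0, 159.0, 106.0, 71.0, 0.0 cfs; ΣQ_DR = 1087 cfs, peak = 238.0 cfs.
Runoff depth d = ΣQ_DR·Δt / A = 1087 × 10800 / (1.68 mi²) = 3.008 in.
The 1-inch UH is the DRH scaled by (1 in)/d, so U_p = 238.0 × 1/3.008 = 79.1 cfs.

U_p ≈ 79.1 cfs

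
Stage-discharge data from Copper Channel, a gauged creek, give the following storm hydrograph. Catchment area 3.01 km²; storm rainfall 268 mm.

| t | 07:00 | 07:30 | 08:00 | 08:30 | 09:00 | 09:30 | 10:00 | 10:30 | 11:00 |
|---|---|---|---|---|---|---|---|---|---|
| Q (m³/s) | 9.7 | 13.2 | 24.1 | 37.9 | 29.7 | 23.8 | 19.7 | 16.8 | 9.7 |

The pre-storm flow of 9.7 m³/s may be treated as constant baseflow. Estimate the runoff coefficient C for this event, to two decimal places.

ΣQ_DR = 97.30 m³/s; V = ΣQ_DR·Δt = 1.751 × 10^5 m³.
Runoff depth d = V / A = 58.19 mm.
C = d / P = 58.19 / 268 = 0.22.

C ≈ 0.22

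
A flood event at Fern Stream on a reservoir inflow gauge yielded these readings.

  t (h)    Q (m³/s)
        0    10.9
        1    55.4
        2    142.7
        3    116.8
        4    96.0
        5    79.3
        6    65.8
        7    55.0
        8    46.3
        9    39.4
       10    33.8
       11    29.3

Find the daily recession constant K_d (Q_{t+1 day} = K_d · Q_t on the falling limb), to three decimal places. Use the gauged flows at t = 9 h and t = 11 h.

Between t = 9 h and t = 11 h the flow falls from 39.4 to 29.3 m³/s over 2×1 h = 2 h.
Per-interval ratio K = (29.3/39.4)^(1/2) = 0.8624; K_d = K^(24/1) = 0.029.

K_d ≈ 0.029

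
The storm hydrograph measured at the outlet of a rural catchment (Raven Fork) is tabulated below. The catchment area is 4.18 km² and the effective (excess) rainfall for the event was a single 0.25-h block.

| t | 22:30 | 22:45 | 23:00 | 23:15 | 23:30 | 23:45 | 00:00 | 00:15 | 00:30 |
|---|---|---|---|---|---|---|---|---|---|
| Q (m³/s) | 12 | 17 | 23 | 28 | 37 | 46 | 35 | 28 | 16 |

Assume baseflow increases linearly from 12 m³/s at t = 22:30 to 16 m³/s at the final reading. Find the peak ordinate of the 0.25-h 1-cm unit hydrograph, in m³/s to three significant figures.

U_p ≈ 12.6 m³/s

Direct runoff: 0.00, 4.50, 10.00, 14.50, 23.00, 31.50, 20.00, 12.50, 0.00 m³/s; ΣQ_DR = 116.0 m³/s, peak = 31.50 m³/s.
Runoff depth d = ΣQ_DR·Δt / A = 116.0 × 900 / (4.18 km²) = 24.98 mm.
The 1-cm UH is the DRH scaled by (10 mm)/d, so U_p = 31.50 × 10/24.98 = 12.6 m³/s.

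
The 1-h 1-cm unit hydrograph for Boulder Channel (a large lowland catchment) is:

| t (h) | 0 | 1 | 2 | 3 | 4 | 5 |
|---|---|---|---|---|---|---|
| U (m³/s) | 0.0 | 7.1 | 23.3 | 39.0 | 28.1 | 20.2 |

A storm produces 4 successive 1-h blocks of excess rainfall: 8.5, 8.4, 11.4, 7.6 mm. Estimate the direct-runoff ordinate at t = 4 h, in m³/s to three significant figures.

Q ≈ 88.6 m³/s

By discrete convolution, Q_j = Σ (P_i / 10 mm) · U_{j−i}.
At t = 4 h (j=4): Q = (8.5/10)·28.1 + (8.4/10)·39.0 + (11.4/10)·23.3 + (7.6/10)·7.1 = 88.6 m³/s.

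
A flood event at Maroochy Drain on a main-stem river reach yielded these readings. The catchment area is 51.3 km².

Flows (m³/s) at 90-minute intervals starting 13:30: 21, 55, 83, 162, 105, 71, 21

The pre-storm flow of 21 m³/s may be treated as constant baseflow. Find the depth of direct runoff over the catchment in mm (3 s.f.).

Direct runoff: 0.0, 34.0, 62.0, 141.0, 84.0, 50.0, 0.0 m³/s; ΣQ_DR = 371.0 m³/s.
V = ΣQ_DR · Δt = 371.0 × 5400 s = 2.003 × 10^6 m³.
Over A = 51.3 km², depth = V / A = 39.1 mm.

d ≈ 39.1 mm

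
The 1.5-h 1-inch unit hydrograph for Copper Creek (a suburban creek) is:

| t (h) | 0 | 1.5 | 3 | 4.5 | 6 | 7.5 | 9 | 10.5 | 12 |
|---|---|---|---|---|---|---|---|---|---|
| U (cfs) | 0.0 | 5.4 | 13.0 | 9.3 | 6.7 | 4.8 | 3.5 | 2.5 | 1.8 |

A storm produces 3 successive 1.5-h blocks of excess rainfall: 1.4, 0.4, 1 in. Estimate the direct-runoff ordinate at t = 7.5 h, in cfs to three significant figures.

By discrete convolution, Q_j = Σ (P_i / 1 in) · U_{j−i}.
At t = 7.5 h (j=5): Q = (1.4/1)·4.8 + (0.4/1)·6.7 + (1/1)·9.3 = 18.7 cfs.

Q ≈ 18.7 cfs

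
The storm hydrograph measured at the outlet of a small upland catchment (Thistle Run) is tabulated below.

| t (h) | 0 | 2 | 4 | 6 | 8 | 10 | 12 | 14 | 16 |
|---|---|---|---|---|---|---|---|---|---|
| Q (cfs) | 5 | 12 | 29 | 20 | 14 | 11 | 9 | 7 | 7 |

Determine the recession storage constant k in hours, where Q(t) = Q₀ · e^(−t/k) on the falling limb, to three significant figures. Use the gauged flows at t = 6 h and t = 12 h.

On the falling limb, Q drops from 20 to 9 cfs between t = 6 h and t = 12 h (Δt = 6 h).
k = −Δt / ln(Q₂/Q₁) = −6 / ln(9/20) = 7.51 h.

k ≈ 7.51 h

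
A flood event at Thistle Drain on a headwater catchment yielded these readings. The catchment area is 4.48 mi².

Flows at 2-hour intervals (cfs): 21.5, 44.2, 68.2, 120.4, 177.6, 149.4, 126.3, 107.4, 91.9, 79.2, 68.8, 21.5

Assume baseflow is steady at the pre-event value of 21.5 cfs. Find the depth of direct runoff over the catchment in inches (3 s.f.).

Direct runoff: 0.0, 22.7, 46.7, 98.9, 156.1, 127.9, 104.8, 85.9, 70.4, 57.7, 47.3, 0.0 cfs; ΣQ_DR = 818.4 cfs.
V = ΣQ_DR · Δt = 818.4 × 7200 s = 5.892 × 10^6 ft³.
Over A = 4.48 mi², depth = V / A = 0.566 in.

d ≈ 0.566 in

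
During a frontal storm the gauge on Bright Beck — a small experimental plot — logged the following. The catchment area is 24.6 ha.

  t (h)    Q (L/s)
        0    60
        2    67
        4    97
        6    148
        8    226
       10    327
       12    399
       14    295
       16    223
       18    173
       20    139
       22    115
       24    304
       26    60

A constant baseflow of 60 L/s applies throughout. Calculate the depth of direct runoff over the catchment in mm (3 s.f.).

Direct runoff: 0.0, 7.0, 37.0, 88.0, 166.0, 267.0, 339.0, 235.0, 163.0, 113.0, 79.0, 55.0, 244.0, 0.0 L/s; ΣQ_DR = 1793 L/s.
V = ΣQ_DR · Δt = 1793 × 7200 s = 1.291 × 10^7 L.
Over A = 24.6 ha, depth = V / A = 52.5 mm.

d ≈ 52.5 mm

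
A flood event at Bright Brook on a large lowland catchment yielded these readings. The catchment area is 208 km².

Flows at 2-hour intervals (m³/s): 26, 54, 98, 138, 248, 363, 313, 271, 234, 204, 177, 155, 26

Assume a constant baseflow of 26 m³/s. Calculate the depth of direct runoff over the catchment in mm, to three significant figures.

Direct runoff: 0.0, 28.0, 72.0, 112.0, 222.0, 337.0, 287.0, 245.0, 208.0, 178.0, 151.0, 129.0, 0.0 m³/s; ΣQ_DR = 1969 m³/s.
V = ΣQ_DR · Δt = 1969 × 7200 s = 1.418 × 10^7 m³.
Over A = 208 km², depth = V / A = 68.2 mm.

d ≈ 68.2 mm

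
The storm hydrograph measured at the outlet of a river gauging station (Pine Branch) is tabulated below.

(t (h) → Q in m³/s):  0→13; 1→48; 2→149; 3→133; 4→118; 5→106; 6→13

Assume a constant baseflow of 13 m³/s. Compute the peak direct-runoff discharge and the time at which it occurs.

Q_p = 136.0 m³/s at t = 2 h

Subtracting baseflow gives direct-runoff ordinates: 0.0, 35.0, 136.0, 120.0, 105.0, 93.0, 0.0 m³/s.
The maximum is 136.0 m³/s, occurring at the reading for t = 2 h.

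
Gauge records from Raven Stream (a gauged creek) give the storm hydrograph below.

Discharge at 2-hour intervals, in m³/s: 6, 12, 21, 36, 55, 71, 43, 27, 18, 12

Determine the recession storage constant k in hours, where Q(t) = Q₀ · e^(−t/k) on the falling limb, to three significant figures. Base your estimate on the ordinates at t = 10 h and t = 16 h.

k ≈ 4.37 h

On the falling limb, Q drops from 71 to 18 m³/s between t = 10 h and t = 16 h (Δt = 6 h).
k = −Δt / ln(Q₂/Q₁) = −6 / ln(18/71) = 4.37 h.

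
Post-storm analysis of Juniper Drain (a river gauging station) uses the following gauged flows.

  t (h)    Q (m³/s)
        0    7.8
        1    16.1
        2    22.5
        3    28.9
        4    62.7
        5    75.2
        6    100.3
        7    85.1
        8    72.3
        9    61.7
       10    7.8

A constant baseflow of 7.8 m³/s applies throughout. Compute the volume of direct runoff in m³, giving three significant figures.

Direct-runoff ordinates (Q − Q_b): 0.0, 8.3, 14.7, 21.1, 54.9, 67.4, 92.5, 77.3, 64.5, 53.9, 0.0 m³/s.
ΣQ_DR = 454.6 m³/s.
With Δt = 1 h = 3600 s, V = ΣQ_DR · Δt = 454.6 × 3600 = 1.64 × 10^6 m³.

V ≈ 1.64 × 10^6 m³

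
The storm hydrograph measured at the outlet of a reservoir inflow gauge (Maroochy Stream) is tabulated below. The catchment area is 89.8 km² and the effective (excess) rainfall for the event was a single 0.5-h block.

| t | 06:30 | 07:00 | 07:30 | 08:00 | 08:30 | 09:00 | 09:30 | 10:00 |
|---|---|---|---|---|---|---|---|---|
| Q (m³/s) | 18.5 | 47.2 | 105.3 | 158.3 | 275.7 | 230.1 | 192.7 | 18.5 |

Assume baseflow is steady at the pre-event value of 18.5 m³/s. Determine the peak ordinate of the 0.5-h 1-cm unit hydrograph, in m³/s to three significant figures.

U_p ≈ 143 m³/s

Direct runoff: 0.0, 28.7, 86.8, 139.8, 257.2, 211.6, 174.2, 0.0 m³/s; ΣQ_DR = 898.3 m³/s, peak = 257.2 m³/s.
Runoff depth d = ΣQ_DR·Δt / A = 898.3 × 1800 / (89.8 km²) = 18.01 mm.
The 1-cm UH is the DRH scaled by (10 mm)/d, so U_p = 257.2 × 10/18.01 = 143 m³/s.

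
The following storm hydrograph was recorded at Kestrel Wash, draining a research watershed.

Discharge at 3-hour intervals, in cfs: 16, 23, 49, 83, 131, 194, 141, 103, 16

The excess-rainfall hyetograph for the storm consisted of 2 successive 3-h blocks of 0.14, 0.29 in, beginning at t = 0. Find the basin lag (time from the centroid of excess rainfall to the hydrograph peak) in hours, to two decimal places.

Centroid of excess rainfall: t_c = Σ P_i·t̄_i / ΣP_i = 3.5233 h (block centres at 1.5, 4.5 h).
Hydrograph peak occurs at t = 15 h, so basin lag t_L = 15 − 3.5233 = 11.48 h.

t_L ≈ 11.48 h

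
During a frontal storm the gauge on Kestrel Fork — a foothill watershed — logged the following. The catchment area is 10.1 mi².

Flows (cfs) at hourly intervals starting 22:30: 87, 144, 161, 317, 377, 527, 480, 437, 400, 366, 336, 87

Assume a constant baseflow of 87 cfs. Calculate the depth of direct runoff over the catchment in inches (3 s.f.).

Direct runoff: 0.0, 57.0, 74.0, 230.0, 290.0, 440.0, 393.0, 350.0, 313.0, 279.0, 249.0, 0.0 cfs; ΣQ_DR = 2675 cfs.
V = ΣQ_DR · Δt = 2675 × 3600 s = 9.630 × 10^6 ft³.
Over A = 10.1 mi², depth = V / A = 0.410 in.

d ≈ 0.410 in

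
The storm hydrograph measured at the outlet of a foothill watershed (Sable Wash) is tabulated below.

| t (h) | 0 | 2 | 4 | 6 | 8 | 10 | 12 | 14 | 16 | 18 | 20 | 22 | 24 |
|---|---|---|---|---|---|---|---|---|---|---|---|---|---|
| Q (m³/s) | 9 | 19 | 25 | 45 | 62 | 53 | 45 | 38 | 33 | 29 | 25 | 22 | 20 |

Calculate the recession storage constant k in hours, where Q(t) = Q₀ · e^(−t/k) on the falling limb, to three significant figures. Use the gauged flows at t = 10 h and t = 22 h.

k ≈ 13.6 h

On the falling limb, Q drops from 53 to 22 m³/s between t = 10 h and t = 22 h (Δt = 12 h).
k = −Δt / ln(Q₂/Q₁) = −12 / ln(22/53) = 13.6 h.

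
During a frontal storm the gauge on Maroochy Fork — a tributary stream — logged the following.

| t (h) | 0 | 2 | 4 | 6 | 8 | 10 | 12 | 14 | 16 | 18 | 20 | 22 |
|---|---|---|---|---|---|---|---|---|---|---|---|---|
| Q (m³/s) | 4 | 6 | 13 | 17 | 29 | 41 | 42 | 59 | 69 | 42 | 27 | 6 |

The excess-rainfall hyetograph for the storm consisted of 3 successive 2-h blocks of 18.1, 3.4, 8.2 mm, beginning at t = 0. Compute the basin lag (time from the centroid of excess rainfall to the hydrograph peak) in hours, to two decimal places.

t_L ≈ 13.67 h

Centroid of excess rainfall: t_c = Σ P_i·t̄_i / ΣP_i = 2.3333 h (block centres at 1, 3, 5 h).
Hydrograph peak occurs at t = 16 h, so basin lag t_L = 16 − 2.3333 = 13.67 h.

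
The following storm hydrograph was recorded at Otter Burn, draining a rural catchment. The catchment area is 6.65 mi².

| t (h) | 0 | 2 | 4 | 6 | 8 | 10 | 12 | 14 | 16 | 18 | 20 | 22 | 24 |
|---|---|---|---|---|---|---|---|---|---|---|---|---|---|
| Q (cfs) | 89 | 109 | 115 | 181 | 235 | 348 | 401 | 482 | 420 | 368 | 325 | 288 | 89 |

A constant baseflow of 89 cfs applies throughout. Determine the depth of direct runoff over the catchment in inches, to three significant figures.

d ≈ 1.07 in

Direct runoff: 0.0, 20.0, 26.0, 92.0, 146.0, 259.0, 312.0, 393.0, 331.0, 279.0, 236.0, 199.0, 0.0 cfs; ΣQ_DR = 2293 cfs.
V = ΣQ_DR · Δt = 2293 × 7200 s = 1.651 × 10^7 ft³.
Over A = 6.65 mi², depth = V / A = 1.07 in.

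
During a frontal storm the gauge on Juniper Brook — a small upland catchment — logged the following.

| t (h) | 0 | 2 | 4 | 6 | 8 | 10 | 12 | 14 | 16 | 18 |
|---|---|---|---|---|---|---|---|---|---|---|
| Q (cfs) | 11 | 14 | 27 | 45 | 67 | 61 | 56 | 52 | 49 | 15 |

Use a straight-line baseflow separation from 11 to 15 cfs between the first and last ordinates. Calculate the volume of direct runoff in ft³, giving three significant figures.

Direct-runoff ordinates (Q − Q_b): 0.00, 2.56, 15.11, 32.67, 54.22, 47.78, 42.33, 37.89, 34.44, 0.00 cfs.
ΣQ_DR = 267.0 cfs.
With Δt = 2 h = 7200 s, V = ΣQ_DR · Δt = 267.0 × 7200 = 1.92 × 10^6 ft³.

V ≈ 1.92 × 10^6 ft³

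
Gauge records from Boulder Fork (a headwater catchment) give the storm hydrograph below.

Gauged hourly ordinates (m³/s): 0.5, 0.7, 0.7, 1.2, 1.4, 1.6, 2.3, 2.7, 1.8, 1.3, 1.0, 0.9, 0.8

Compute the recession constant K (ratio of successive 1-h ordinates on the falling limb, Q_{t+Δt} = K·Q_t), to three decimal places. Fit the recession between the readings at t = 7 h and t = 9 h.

Using the recession-limb readings at t = 7 h and t = 9 h: Q falls from 2.7 to 1.3 m³/s over 2 intervals.
K = (Q₂/Q₁)^(1/2) = (1.3/2.7)^(1/2) = 0.694.

K ≈ 0.694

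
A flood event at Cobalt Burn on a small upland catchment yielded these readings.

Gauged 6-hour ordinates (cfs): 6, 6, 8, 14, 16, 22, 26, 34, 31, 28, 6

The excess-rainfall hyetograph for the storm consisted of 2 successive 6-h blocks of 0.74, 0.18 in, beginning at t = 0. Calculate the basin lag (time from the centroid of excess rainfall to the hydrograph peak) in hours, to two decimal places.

t_L ≈ 37.83 h

Centroid of excess rainfall: t_c = Σ P_i·t̄_i / ΣP_i = 4.1739 h (block centres at 3, 9 h).
Hydrograph peak occurs at t = 42 h, so basin lag t_L = 42 − 4.1739 = 37.83 h.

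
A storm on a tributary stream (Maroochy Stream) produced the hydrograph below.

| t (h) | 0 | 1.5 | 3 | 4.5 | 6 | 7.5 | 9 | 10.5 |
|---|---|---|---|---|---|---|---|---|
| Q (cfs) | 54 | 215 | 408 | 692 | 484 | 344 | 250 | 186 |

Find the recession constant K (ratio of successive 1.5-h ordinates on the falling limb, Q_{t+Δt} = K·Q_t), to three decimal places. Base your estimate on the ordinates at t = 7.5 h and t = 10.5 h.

K ≈ 0.735

Using the recession-limb readings at t = 7.5 h and t = 10.5 h: Q falls from 344 to 186 cfs over 2 intervals.
K = (Q₂/Q₁)^(1/2) = (186/344)^(1/2) = 0.735.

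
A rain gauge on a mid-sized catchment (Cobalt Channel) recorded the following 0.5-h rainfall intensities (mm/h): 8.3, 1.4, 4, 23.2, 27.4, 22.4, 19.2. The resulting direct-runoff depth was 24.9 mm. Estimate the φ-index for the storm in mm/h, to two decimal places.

φ ≈ 10.60 mm/h

Only the 4 blocks with intensity above φ contribute runoff: 23.2, 27.4, 22.4, 19.2 mm/h.
Σ(I−φ)·Δt = d  ⇒  (23.2+27.4+22.4+19.2 − 4φ)·0.5 = 24.9
φ = (92.20 − 24.9/0.5) / 4 = 10.60 mm/h.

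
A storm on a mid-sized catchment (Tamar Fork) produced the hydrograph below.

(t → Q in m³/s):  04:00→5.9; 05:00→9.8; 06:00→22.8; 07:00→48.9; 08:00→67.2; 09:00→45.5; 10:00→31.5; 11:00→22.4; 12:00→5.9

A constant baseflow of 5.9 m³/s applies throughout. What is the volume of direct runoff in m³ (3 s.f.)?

Direct-runoff ordinates (Q − Q_b): 0.0, 3.9, 16.9, 43.0, 61.3, 39.6, 25.6, 16.5, 0.0 m³/s.
ΣQ_DR = 206.8 m³/s.
With Δt = 1 h = 3600 s, V = ΣQ_DR · Δt = 206.8 × 3600 = 7.44 × 10^5 m³.

V ≈ 7.44 × 10^5 m³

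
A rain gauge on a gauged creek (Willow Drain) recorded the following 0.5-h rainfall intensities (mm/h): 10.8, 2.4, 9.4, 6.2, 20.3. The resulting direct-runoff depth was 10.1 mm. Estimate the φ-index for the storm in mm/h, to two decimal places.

Only the 3 blocks with intensity above φ contribute runoff: 10.8, 9.4, 20.3 mm/h.
Σ(I−φ)·Δt = d  ⇒  (10.8+9.4+20.3 − 3φ)·0.5 = 10.1
φ = (40.50 − 10.1/0.5) / 3 = 6.77 mm/h.

φ ≈ 6.77 mm/h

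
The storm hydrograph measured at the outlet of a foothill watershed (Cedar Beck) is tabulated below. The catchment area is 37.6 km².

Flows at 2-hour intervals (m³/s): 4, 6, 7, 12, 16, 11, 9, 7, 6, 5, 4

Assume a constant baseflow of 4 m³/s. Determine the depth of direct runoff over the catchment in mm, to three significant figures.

Direct runoff: 0.0, 2.0, 3.0, 8.0, 12.0, 7.0, 5.0, 3.0, 2.0, 1.0, 0.0 m³/s; ΣQ_DR = 43.00 m³/s.
V = ΣQ_DR · Δt = 43.00 × 7200 s = 3.096 × 10^5 m³.
Over A = 37.6 km², depth = V / A = 8.23 mm.

d ≈ 8.23 mm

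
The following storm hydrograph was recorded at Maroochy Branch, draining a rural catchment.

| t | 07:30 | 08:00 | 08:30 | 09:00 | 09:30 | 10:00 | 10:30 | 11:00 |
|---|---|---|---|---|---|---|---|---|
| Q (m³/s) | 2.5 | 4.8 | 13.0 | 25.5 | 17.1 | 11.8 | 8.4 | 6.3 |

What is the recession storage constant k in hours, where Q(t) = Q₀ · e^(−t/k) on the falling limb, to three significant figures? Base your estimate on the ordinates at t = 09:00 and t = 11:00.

k ≈ 1.43 h

On the falling limb, Q drops from 25.5 to 6.3 m³/s between t = 09:00 and t = 11:00 (Δt = 2 h).
k = −Δt / ln(Q₂/Q₁) = −2 / ln(6.3/25.5) = 1.43 h.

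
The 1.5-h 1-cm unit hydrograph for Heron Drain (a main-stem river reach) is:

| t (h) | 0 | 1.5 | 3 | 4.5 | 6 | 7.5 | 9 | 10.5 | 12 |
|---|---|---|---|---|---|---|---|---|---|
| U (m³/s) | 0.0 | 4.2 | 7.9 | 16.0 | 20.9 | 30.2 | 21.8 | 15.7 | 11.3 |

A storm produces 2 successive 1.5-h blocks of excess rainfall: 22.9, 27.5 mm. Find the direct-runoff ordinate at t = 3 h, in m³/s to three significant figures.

Q ≈ 29.6 m³/s

By discrete convolution, Q_j = Σ (P_i / 10 mm) · U_{j−i}.
At t = 3 h (j=2): Q = (22.9/10)·7.9 + (27.5/10)·4.2 = 29.6 m³/s.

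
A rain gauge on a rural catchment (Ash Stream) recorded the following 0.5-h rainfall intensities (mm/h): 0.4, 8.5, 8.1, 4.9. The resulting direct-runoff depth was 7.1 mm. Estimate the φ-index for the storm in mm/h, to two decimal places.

Only the 3 blocks with intensity above φ contribute runoff: 8.5, 8.1, 4.9 mm/h.
Σ(I−φ)·Δt = d  ⇒  (8.5+8.1+4.9 − 3φ)·0.5 = 7.1
φ = (21.50 − 7.1/0.5) / 3 = 2.43 mm/h.

φ ≈ 2.43 mm/h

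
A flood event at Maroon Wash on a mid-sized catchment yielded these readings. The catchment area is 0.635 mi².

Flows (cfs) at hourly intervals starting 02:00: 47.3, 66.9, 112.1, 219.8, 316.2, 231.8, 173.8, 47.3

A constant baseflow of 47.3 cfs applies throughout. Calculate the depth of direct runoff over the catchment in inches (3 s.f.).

Direct runoff: 0.0, 19.6, 64.8, 172.5, 268.9, 184.5, 126.5, 0.0 cfs; ΣQ_DR = 836.8 cfs.
V = ΣQ_DR · Δt = 836.8 × 3600 s = 3.012 × 10^6 ft³.
Over A = 0.635 mi², depth = V / A = 2.04 in.

d ≈ 2.04 in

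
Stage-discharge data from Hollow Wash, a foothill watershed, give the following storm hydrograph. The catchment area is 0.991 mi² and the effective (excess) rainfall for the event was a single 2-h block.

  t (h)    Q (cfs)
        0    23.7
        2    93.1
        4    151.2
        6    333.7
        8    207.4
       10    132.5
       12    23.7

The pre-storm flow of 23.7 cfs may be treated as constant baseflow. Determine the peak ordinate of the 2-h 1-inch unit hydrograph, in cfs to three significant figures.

U_p ≈ 124 cfs

Direct runoff: 0.0, 69.4, 127.5, 310.0, 183.7, 108.8, 0.0 cfs; ΣQ_DR = 799.4 cfs, peak = 310.0 cfs.
Runoff depth d = ΣQ_DR·Δt / A = 799.4 × 7200 / (0.991 mi²) = 2.500 in.
The 1-inch UH is the DRH scaled by (1 in)/d, so U_p = 310.0 × 1/2.500 = 124 cfs.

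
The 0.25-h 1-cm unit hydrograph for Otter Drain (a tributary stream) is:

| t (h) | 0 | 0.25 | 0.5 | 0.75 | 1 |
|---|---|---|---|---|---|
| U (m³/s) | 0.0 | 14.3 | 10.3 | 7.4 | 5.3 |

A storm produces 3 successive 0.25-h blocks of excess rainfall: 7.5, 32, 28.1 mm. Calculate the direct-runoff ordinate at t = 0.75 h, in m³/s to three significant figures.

Q ≈ 78.7 m³/s

By discrete convolution, Q_j = Σ (P_i / 10 mm) · U_{j−i}.
At t = 0.75 h (j=3): Q = (7.5/10)·7.4 + (32/10)·10.3 + (28.1/10)·14.3 = 78.7 m³/s.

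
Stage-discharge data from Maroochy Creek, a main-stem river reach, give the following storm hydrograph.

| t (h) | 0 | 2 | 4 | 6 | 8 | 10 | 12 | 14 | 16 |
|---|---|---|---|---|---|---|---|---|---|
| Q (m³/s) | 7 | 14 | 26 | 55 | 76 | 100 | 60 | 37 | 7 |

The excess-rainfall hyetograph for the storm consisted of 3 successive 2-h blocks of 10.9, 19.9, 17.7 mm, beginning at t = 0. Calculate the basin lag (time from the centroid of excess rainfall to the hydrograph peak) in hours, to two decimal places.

t_L ≈ 6.72 h

Centroid of excess rainfall: t_c = Σ P_i·t̄_i / ΣP_i = 3.2804 h (block centres at 1, 3, 5 h).
Hydrograph peak occurs at t = 10 h, so basin lag t_L = 10 − 3.2804 = 6.72 h.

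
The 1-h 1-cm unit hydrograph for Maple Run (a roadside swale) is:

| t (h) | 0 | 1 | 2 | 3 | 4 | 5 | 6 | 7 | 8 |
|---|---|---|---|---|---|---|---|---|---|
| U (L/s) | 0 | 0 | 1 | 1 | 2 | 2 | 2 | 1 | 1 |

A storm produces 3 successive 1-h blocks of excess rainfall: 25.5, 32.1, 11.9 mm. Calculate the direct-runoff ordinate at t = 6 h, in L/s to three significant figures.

By discrete convolution, Q_j = Σ (P_i / 10 mm) · U_{j−i}.
At t = 6 h (j=6): Q = (25.5/10)·2 + (32.1/10)·2 + (11.9/10)·2 = 13.9 L/s.

Q ≈ 13.9 L/s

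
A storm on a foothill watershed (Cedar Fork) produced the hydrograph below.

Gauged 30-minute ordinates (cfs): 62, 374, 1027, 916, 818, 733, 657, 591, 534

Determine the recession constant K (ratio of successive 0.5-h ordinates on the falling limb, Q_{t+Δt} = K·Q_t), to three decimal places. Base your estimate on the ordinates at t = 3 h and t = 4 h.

K ≈ 0.902

Using the recession-limb readings at t = 3 h and t = 4 h: Q falls from 657 to 534 cfs over 2 intervals.
K = (Q₂/Q₁)^(1/2) = (534/657)^(1/2) = 0.902.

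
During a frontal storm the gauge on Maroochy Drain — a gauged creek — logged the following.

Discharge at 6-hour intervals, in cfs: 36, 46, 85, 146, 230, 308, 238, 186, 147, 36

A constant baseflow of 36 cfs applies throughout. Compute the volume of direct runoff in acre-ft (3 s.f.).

V ≈ 544 acre-ft

Direct-runoff ordinates (Q − Q_b): 0.0, 10.0, 49.0, 110.0, 194.0, 272.0, 202.0, 150.0, 111.0, 0.0 cfs.
ΣQ_DR = 1098 cfs.
With Δt = 6 h = 21600 s, V = ΣQ_DR · Δt = 1098 × 21600 = 2.37 × 10^7 ft³ = 544 acre-ft.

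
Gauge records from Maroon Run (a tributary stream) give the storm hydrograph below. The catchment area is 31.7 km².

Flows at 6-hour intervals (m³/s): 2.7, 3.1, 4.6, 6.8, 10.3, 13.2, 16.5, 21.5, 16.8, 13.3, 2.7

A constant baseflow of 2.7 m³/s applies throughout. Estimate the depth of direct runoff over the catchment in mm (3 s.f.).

d ≈ 55.7 mm

Direct runoff: 0.0, 0.4, 1.9, 4.1, 7.6, 10.5, 13.8, 18.8, 14.1, 10.6, 0.0 m³/s; ΣQ_DR = 81.80 m³/s.
V = ΣQ_DR · Δt = 81.80 × 21600 s = 1.767 × 10^6 m³.
Over A = 31.7 km², depth = V / A = 55.7 mm.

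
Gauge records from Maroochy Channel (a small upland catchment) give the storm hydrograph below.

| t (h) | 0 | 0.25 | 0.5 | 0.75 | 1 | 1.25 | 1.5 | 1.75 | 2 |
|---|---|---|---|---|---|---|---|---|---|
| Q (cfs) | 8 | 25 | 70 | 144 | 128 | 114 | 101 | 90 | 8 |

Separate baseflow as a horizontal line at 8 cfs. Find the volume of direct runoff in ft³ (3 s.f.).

Direct-runoff ordinates (Q − Q_b): 0.0, 17.0, 62.0, 136.0, 120.0, 106.0, 93.0, 82.0, 0.0 cfs.
ΣQ_DR = 616.0 cfs.
With Δt = 0.25 h = 900 s, V = ΣQ_DR · Δt = 616.0 × 900 = 5.54 × 10^5 ft³.

V ≈ 5.54 × 10^5 ft³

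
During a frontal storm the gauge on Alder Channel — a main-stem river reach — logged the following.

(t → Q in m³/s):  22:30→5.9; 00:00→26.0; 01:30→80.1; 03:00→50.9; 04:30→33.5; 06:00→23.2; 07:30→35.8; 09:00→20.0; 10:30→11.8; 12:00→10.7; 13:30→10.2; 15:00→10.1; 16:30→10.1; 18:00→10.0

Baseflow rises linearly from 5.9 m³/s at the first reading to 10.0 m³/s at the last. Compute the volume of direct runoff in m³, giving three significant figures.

V ≈ 1.23 × 10^6 m³

Direct-runoff ordinates (Q − Q_b): 0.00, 19.78, 73.57, 44.05, 26.34, 15.72, 28.01, 11.89, 3.38, 1.96, 1.15, 0.73, 0.42, 0.00 m³/s.
ΣQ_DR = 227.0 m³/s.
With Δt = 1.5 h = 5400 s, V = ΣQ_DR · Δt = 227.0 × 5400 = 1.23 × 10^6 m³.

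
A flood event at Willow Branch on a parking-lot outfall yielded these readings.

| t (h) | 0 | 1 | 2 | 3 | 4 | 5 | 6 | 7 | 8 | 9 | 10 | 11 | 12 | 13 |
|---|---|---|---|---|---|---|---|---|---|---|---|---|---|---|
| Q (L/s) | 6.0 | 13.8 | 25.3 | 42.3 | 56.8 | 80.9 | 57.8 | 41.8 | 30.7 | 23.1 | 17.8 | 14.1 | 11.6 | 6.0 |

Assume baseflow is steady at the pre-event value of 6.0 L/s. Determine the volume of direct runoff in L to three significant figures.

Direct-runoff ordinates (Q − Q_b): 0.0, 7.8, 19.3, 36.3, 50.8, 74.9, 51.8, 35.8, 24.7, 17.1, 11.8, 8.1, 5.6, 0.0 L/s.
ΣQ_DR = 344.0 L/s.
With Δt = 1 h = 3600 s, V = ΣQ_DR · Δt = 344.0 × 3600 = 1.24 × 10^6 L.

V ≈ 1.24 × 10^6 L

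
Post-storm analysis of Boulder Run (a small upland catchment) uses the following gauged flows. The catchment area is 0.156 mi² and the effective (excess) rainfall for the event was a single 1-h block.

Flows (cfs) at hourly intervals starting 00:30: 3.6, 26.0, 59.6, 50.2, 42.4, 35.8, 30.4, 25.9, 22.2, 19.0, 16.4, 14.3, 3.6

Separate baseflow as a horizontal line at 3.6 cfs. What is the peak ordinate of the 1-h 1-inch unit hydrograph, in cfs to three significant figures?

Direct runoff: 0.0, 22.4, 56.0, 46.6, 38.8, 32.2, 26.8, 22.3, 18.6, 15.4, 12.8, 10.7, 0.0 cfs; ΣQ_DR = 302.6 cfs, peak = 56.0 cfs.
Runoff depth d = ΣQ_DR·Δt / A = 302.6 × 3600 / (0.156 mi²) = 3.006 in.
The 1-inch UH is the DRH scaled by (1 in)/d, so U_p = 56.0 × 1/3.006 = 18.6 cfs.

U_p ≈ 18.6 cfs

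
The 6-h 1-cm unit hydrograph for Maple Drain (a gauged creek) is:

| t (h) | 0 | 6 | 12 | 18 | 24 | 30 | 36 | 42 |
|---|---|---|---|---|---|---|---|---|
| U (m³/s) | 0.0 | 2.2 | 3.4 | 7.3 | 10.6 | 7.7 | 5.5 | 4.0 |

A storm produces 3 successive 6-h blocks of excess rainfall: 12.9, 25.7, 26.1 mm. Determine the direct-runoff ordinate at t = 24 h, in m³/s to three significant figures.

Q ≈ 41.3 m³/s

By discrete convolution, Q_j = Σ (P_i / 10 mm) · U_{j−i}.
At t = 24 h (j=4): Q = (12.9/10)·10.6 + (25.7/10)·7.3 + (26.1/10)·3.4 = 41.3 m³/s.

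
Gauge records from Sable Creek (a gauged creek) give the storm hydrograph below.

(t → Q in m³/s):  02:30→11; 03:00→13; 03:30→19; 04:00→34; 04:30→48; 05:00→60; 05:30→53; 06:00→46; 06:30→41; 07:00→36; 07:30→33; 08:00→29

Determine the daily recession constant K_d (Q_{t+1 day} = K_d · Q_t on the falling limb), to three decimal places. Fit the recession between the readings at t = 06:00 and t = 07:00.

K_d ≈ 0.003

Between t = 06:00 and t = 07:00 the flow falls from 46 to 36 m³/s over 2×0.5 h = 1 h.
Per-interval ratio K = (36/46)^(1/2) = 0.8847; K_d = K^(24/0.5) = 0.003.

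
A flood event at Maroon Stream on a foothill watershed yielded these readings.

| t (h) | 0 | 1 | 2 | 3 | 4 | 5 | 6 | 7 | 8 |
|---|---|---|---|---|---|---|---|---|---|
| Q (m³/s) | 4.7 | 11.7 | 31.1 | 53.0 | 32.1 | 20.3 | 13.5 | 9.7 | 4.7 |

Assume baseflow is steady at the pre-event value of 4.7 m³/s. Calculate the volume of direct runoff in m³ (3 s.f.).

Direct-runoff ordinates (Q − Q_b): 0.0, 7.0, 26.4, 48.3, 27.4, 15.6, 8.8, 5.0, 0.0 m³/s.
ΣQ_DR = 138.5 m³/s.
With Δt = 1 h = 3600 s, V = ΣQ_DR · Δt = 138.5 × 3600 = 4.99 × 10^5 m³.

V ≈ 4.99 × 10^5 m³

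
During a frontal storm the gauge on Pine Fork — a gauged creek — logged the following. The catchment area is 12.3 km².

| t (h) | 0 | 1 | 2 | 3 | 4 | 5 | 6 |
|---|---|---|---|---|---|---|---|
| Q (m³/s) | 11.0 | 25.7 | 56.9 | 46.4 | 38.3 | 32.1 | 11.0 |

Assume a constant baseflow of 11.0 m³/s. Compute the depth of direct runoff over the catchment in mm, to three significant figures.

Direct runoff: 0.0, 14.7, 45.9, 35.4, 27.3, 21.1, 0.0 m³/s; ΣQ_DR = 144.4 m³/s.
V = ΣQ_DR · Δt = 144.4 × 3600 s = 5.198 × 10^5 m³.
Over A = 12.3 km², depth = V / A = 42.3 mm.

d ≈ 42.3 mm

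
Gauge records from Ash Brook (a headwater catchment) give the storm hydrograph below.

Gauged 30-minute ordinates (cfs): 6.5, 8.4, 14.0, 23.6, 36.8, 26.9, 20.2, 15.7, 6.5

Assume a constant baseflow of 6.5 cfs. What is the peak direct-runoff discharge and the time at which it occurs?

Subtracting baseflow gives direct-runoff ordinates: 0.0, 1.9, 7.5, 17.1, 30.3, 20.4, 13.7, 9.2, 0.0 cfs.
The maximum is 30.3 cfs, occurring at the reading for t = 2 h.

Q_p = 30.3 cfs at t = 2 h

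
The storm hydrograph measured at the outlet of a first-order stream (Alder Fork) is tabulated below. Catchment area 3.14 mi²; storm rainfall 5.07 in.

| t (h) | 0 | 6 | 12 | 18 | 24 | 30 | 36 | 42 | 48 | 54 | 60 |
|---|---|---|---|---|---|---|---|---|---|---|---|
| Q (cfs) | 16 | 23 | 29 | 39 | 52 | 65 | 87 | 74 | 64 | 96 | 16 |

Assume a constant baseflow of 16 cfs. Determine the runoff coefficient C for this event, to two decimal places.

C ≈ 0.22

ΣQ_DR = 385.0 cfs; V = ΣQ_DR·Δt = 8.316 × 10^6 ft³.
Runoff depth d = V / A = 1.140 in.
C = d / P = 1.140 / 5.07 = 0.22.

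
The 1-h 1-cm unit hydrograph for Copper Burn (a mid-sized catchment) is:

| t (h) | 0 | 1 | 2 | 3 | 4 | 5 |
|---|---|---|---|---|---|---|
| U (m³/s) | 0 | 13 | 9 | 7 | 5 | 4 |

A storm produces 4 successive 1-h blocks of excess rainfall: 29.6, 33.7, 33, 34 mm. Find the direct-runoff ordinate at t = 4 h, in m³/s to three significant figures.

By discrete convolution, Q_j = Σ (P_i / 10 mm) · U_{j−i}.
At t = 4 h (j=4): Q = (29.6/10)·5 + (33.7/10)·7 + (33/10)·9 + (34/10)·13 = 112 m³/s.

Q ≈ 112 m³/s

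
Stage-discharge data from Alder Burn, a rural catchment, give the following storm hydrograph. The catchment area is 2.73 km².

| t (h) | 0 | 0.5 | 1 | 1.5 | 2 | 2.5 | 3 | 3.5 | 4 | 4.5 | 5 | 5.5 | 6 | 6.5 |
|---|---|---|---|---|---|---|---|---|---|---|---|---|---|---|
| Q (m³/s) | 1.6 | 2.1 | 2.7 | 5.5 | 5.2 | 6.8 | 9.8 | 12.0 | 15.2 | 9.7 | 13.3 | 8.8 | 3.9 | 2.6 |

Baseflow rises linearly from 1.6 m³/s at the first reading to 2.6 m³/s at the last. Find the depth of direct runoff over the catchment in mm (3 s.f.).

Direct runoff: 0.00, 0.42, 0.95, 3.67, 3.29, 4.82, 7.74, 9.86, 12.98, 7.41, 10.93, 6.35, 1.38, 0.00 m³/s; ΣQ_DR = 69.80 m³/s.
V = ΣQ_DR · Δt = 69.80 × 1800 s = 1.256 × 10^5 m³.
Over A = 2.73 km², depth = V / A = 46.0 mm.

d ≈ 46.0 mm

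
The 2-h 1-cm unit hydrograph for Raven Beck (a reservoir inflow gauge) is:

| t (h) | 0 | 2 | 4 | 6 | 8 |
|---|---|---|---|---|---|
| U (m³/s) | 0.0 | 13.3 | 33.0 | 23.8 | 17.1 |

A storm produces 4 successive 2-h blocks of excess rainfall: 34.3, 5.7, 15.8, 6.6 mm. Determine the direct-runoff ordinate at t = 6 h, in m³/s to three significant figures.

By discrete convolution, Q_j = Σ (P_i / 10 mm) · U_{j−i}.
At t = 6 h (j=3): Q = (34.3/10)·23.8 + (5.7/10)·33.0 + (15.8/10)·13.3 + (6.6/10)·0.0 = 121 m³/s.

Q ≈ 121 m³/s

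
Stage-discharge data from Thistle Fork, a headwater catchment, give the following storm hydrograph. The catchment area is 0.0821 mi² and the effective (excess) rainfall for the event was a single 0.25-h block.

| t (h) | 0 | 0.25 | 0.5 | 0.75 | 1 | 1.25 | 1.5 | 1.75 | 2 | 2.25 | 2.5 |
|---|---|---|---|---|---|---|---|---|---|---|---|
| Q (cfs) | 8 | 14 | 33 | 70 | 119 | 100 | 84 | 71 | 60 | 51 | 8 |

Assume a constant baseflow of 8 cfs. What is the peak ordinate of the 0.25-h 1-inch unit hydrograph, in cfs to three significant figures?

U_p ≈ 44.4 cfs

Direct runoff: 0.0, 6.0, 25.0, 62.0, 111.0, 92.0, 76.0, 63.0, 52.0, 43.0, 0.0 cfs; ΣQ_DR = 530.0 cfs, peak = 111.0 cfs.
Runoff depth d = ΣQ_DR·Δt / A = 530.0 × 900 / (0.0821 mi²) = 2.501 in.
The 1-inch UH is the DRH scaled by (1 in)/d, so U_p = 111.0 × 1/2.501 = 44.4 cfs.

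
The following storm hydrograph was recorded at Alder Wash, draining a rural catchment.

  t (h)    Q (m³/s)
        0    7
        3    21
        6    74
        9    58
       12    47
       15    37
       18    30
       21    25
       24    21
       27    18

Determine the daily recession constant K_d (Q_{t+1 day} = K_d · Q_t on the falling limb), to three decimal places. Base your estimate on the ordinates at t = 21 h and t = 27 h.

Between t = 21 h and t = 27 h the flow falls from 25 to 18 m³/s over 2×3 h = 6 h.
Per-interval ratio K = (18/25)^(1/2) = 0.8485; K_d = K^(24/3) = 0.269.

K_d ≈ 0.269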